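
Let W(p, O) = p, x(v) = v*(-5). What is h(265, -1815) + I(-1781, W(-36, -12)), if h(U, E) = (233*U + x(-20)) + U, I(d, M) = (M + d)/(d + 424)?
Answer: 3664569/59 ≈ 62111.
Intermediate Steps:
x(v) = -5*v
I(d, M) = (M + d)/(424 + d)
h(U, E) = 100 + 234*U (h(U, E) = (233*U - 5*(-20)) + U = (233*U + 100) + U = (100 + 233*U) + U = 100 + 234*U)
h(265, -1815) + I(-1781, W(-36, -12)) = (100 + 234*265) + (-36 - 1781)/(424 - 1781) = (100 + 62010) - 1817/(-1357) = 62110 - 1/1357*(-1817) = 62110 + 79/59 = 3664569/59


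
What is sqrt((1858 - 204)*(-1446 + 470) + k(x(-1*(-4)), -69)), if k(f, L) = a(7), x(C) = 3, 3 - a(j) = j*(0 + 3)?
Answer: I*sqrt(1614322) ≈ 1270.6*I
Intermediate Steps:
a(j) = 3 - 3*j (a(j) = 3 - j*(0 + 3) = 3 - j*3 = 3 - 3*j)
k(f, L) = -18 (k(f, L) = 3 - 3*7 = 3 - 21 = -18)
sqrt((1858 - 204)*(-1446 + 470) + k(x(-1*(-4)), -69)) = sqrt((1858 - 204)*(-1446 + 470) - 18) = sqrt(1654*(-976) - 18) = sqrt(-1614304 - 18) = sqrt(-1614322) = I*sqrt(1614322)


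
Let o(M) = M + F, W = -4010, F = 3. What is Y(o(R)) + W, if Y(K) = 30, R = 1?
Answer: -3980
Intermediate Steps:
o(M) = 3 + M (o(M) = M + 3 = 3 + M)
Y(o(R)) + W = 30 - 4010 = -3980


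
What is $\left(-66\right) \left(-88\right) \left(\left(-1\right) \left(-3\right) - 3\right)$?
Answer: $0$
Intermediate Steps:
$\left(-66\right) \left(-88\right) \left(\left(-1\right) \left(-3\right) - 3\right) = 5808 \left(3 - 3\right) = 5808 \cdot 0 = 0$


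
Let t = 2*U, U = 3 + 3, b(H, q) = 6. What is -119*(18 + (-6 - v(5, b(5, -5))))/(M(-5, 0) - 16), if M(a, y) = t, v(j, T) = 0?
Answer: 357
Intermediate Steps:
U = 6
t = 12 (t = 2*6 = 12)
M(a, y) = 12
-119*(18 + (-6 - v(5, b(5, -5))))/(M(-5, 0) - 16) = -119*(18 + (-6 - 1*0))/(12 - 16) = -119*(18 + (-6 + 0))/(-4) = -119*(18 - 6)*(-1)/4 = -1428*(-1)/4 = -119*(-3) = 357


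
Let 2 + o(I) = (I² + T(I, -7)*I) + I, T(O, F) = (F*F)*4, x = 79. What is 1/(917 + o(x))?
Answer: 1/22719 ≈ 4.4016e-5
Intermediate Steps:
T(O, F) = 4*F² (T(O, F) = F²*4 = 4*F²)
o(I) = -2 + I² + 197*I (o(I) = -2 + ((I² + (4*(-7)²)*I) + I) = -2 + ((I² + (4*49)*I) + I) = -2 + ((I² + 196*I) + I) = -2 + (I² + 197*I) = -2 + I² + 197*I)
1/(917 + o(x)) = 1/(917 + (-2 + 79² + 197*79)) = 1/(917 + (-2 + 6241 + 15563)) = 1/(917 + 21802) = 1/22719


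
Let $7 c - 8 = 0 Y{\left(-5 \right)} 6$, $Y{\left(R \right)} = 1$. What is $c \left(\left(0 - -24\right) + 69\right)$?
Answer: $\frac{744}{7} \approx 106.29$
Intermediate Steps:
$c = \frac{8}{7}$ ($c = \frac{8}{7} + \frac{0 \cdot 1 \cdot 6}{7} = \frac{8}{7} + \frac{0 \cdot 6}{7} = \frac{8}{7} + \frac{1}{7} \cdot 0 = \frac{8}{7} + 0 = \frac{8}{7} \approx 1.1429$)
$c \left(\left(0 - -24\right) + 69\right) = \frac{8 \left(\left(0 - -24\right) + 69\right)}{7} = \frac{8 \left(\left(0 + 24\right) + 69\right)}{7} = \frac{8 \left(24 + 69\right)}{7} = \frac{8}{7} \cdot 93 = \frac{744}{7}$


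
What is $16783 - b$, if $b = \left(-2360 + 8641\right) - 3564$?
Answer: $14066$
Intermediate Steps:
$b = 2717$ ($b = 6281 - 3564 = 2717$)
$16783 - b = 16783 - 2717 = 14066$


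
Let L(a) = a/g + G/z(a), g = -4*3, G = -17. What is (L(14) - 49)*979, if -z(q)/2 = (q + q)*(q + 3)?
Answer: -8248075/168 ≈ -49096.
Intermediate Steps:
g = -12
z(q) = -4*q*(3 + q) (z(q) = -2*(q + q)*(q + 3) = -2*2*q*(3 + q) = -4*q*(3 + q))
L(a) = -a/12 + 17/(4*a*(3 + a)) (L(a) = a/(-12) - 17*(-1/(4*a*(3 + a))) = a*(-1/12) - (-17)/(4*a*(3 + a)) = -a/12 + 17/(4*a*(3 + a)))
(L(14) - 49)*979 = ((1/12)*(51 - 1*14**2*(3 + 14))/(14*(3 + 14)) - 49)*979 = ((1/12)*(1/14)*(51 - 1*196*17)/17 - 49)*979 = ((1/12)*(1/14)*(1/17)*(51 - 3332) - 49)*979 = ((1/12)*(1/14)*(1/17)*(-3281) - 49)*979 = (-193/168 - 49)*979 = -8425/168*979 = -8248075/168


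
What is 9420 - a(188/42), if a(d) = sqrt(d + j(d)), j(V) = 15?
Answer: 9420 - sqrt(8589)/21 ≈ 9415.6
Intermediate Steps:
a(d) = sqrt(15 + d) (a(d) = sqrt(d + 15) = sqrt(15 + d))
9420 - a(188/42) = 9420 - sqrt(15 + 188/42) = 9420 - sqrt(15 + 188*(1/42)) = 9420 - sqrt(15 + 94/21) = 9420 - sqrt(409/21) = 9420 - sqrt(8589)/21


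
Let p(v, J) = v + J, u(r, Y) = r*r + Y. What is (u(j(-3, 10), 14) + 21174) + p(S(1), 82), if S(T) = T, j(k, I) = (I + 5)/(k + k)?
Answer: 85109/4 ≈ 21277.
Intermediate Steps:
j(k, I) = (5 + I)/(2*k) (j(k, I) = (5 + I)/((2*k)) = (5 + I)*(1/(2*k)) = (5 + I)/(2*k))
u(r, Y) = Y + r**2 (u(r, Y) = r**2 + Y = Y + r**2)
p(v, J) = J + v
(u(j(-3, 10), 14) + 21174) + p(S(1), 82) = ((14 + ((1/2)*(5 + 10)/(-3))**2) + 21174) + (82 + 1) = ((14 + ((1/2)*(-1/3)*15)**2) + 21174) + 83 = ((14 + (-5/2)**2) + 21174) + 83 = ((14 + 25/4) + 21174) + 83 = (81/4 + 21174) + 83 = 84777/4 + 83 = 85109/4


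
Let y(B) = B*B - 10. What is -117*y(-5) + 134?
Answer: -1621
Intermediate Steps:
y(B) = -10 + B**2 (y(B) = B**2 - 10 = -10 + B**2)
-117*y(-5) + 134 = -117*(-10 + (-5)**2) + 134 = -117*(-10 + 25) + 134 = -117*15 + 134 = -1755 + 134 = -1621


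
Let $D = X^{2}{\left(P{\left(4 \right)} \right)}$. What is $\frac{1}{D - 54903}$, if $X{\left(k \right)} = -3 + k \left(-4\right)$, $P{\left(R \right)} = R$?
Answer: $- \frac{1}{54542} \approx -1.8334 \cdot 10^{-5}$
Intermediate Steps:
$X{\left(k \right)} = -3 - 4 k$
$D = 361$ ($D = \left(-3 - 16\right)^{2} = \left(-19\right)^{2} = 361$)
$\frac{1}{D - 54903} = \frac{1}{361 - 54903} = \frac{1}{-54542} = - \frac{1}{54542}$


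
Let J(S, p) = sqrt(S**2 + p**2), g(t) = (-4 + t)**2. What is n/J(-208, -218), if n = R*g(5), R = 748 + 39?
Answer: 787*sqrt(22697)/45394 ≈ 2.6119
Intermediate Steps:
R = 787
n = 787 (n = 787*(-4 + 5)**2 = 787*1**2 = 787*1 = 787)
n/J(-208, -218) = 787/(sqrt((-208)**2 + (-218)**2)) = 787/(sqrt(43264 + 47524)) = 787/(sqrt(90788)) = 787/((2*sqrt(22697))) = 787*(sqrt(22697)/45394) = 787*sqrt(22697)/45394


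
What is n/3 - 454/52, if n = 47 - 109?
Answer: -2293/78 ≈ -29.397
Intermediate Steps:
n = -62
n/3 - 454/52 = -62/3 - 454/52 = -62*⅓ - 454*1/52 = -62/3 - 227/26 = -2293/78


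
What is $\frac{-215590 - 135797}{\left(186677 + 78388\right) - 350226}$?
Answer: $\frac{117129}{28387} \approx 4.1262$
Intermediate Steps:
$\frac{-215590 - 135797}{\left(186677 + 78388\right) - 350226} = \frac{-215590 + \left(-235794 + 99997\right)}{265065 - 350226} = \frac{-215590 - 135797}{-85161} = \left(-351387\right) \left(- \frac{1}{85161}\right) = \frac{117129}{28387}$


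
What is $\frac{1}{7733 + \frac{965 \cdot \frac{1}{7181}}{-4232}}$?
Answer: $\frac{30389992}{235005807171} \approx 0.00012932$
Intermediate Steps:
$\frac{1}{7733 + \frac{965 \cdot \frac{1}{7181}}{-4232}} = \frac{1}{7733 + 965 \cdot \frac{1}{7181} \left(- \frac{1}{4232}\right)} = \frac{1}{7733 + \frac{965}{7181} \left(- \frac{1}{4232}\right)} = \frac{1}{7733 - \frac{965}{30389992}} = \frac{1}{\frac{235005807171}{30389992}} = \frac{30389992}{235005807171}$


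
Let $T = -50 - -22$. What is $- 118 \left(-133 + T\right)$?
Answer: $18998$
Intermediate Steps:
$T = -28$ ($T = -50 + 22 = -28$)
$- 118 \left(-133 + T\right) = - 118 \left(-133 - 28\right) = \left(-118\right) \left(-161\right) = 18998$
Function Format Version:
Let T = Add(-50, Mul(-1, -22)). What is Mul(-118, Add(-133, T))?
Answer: 18998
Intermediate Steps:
T = -28 (T = Add(-50, 22) = -28)
Mul(-118, Add(-133, T)) = Mul(-118, Add(-133, -28)) = Mul(-118, -161) = 18998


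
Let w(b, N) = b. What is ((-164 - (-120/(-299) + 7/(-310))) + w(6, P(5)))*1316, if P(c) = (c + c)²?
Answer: -9659523566/46345 ≈ -2.0843e+5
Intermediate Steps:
P(c) = 4*c² (P(c) = (2*c)² = 4*c²)
((-164 - (-120/(-299) + 7/(-310))) + w(6, P(5)))*1316 = ((-164 - (-120/(-299) + 7/(-310))) + 6)*1316 = ((-164 - (-120*(-1/299) + 7*(-1/310))) + 6)*1316 = ((-164 - (120/299 - 7/310)) + 6)*1316 = ((-164 - 1*35107/92690) + 6)*1316 = ((-164 - 35107/92690) + 6)*1316 = (-15236267/92690 + 6)*1316 = -14680127/92690*1316 = -9659523566/46345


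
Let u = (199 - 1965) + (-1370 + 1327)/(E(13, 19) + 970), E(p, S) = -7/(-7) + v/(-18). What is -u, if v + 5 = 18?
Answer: 30843964/17465 ≈ 1766.0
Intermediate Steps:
v = 13 (v = -5 + 18 = 13)
E(p, S) = 5/18 (E(p, S) = -7/(-7) + 13/(-18) = -7*(-⅐) + 13*(-1/18) = 1 - 13/18 = 5/18)
u = -30843964/17465 (u = (199 - 1965) + (-1370 + 1327)/(5/18 + 970) = -1766 - 43/17465/18 = -1766 - 43*18/17465 = -1766 - 774/17465 = -30843964/17465 ≈ -1766.0)
-u = -1*(-30843964/17465) = 30843964/17465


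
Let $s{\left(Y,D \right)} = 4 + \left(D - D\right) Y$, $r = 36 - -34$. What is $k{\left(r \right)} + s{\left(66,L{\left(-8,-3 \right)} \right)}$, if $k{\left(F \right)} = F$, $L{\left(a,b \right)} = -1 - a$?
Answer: $74$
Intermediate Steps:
$r = 70$ ($r = 36 + 34 = 70$)
$s{\left(Y,D \right)} = 4$ ($s{\left(Y,D \right)} = 4 + 0 Y = 4 + 0 = 4$)
$k{\left(r \right)} + s{\left(66,L{\left(-8,-3 \right)} \right)} = 70 + 4 = 74$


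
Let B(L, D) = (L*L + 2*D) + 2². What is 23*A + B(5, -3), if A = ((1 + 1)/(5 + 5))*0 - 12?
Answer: -253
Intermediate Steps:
B(L, D) = 4 + L² + 2*D (B(L, D) = (L² + 2*D) + 4 = 4 + L² + 2*D)
A = -12 (A = (2/10)*0 - 12 = (2*(⅒))*0 - 12 = (⅕)*0 - 12 = 0 - 12 = -12)
23*A + B(5, -3) = 23*(-12) + (4 + 5² + 2*(-3)) = -276 + (4 + 25 - 6) = -276 + 23 = -253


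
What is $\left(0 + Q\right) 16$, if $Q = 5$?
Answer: $80$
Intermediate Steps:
$\left(0 + Q\right) 16 = \left(0 + 5\right) 16 = 5 \cdot 16 = 80$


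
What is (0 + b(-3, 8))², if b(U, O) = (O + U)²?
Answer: 625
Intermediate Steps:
(0 + b(-3, 8))² = (0 + (8 - 3)²)² = (0 + 5²)² = (0 + 25)² = 25² = 625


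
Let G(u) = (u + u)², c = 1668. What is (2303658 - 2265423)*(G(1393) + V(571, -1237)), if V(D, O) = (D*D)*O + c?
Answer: -15123825688455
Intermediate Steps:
G(u) = 4*u² (G(u) = (2*u)² = 4*u²)
V(D, O) = 1668 + O*D² (V(D, O) = (D*D)*O + 1668 = D²*O + 1668 = O*D² + 1668 = 1668 + O*D²)
(2303658 - 2265423)*(G(1393) + V(571, -1237)) = (2303658 - 2265423)*(4*1393² + (1668 - 1237*571²)) = 38235*(4*1940449 + (1668 - 1237*326041)) = 38235*(7761796 + (1668 - 403312717)) = 38235*(7761796 - 403311049) = 38235*(-395549253) = -15123825688455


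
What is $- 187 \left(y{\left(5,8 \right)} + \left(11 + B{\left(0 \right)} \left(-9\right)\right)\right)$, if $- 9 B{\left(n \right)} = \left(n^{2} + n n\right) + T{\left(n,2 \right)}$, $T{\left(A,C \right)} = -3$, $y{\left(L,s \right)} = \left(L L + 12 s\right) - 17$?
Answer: $-20944$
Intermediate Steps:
$y{\left(L,s \right)} = -17 + L^{2} + 12 s$ ($y{\left(L,s \right)} = \left(L^{2} + 12 s\right) - 17 = -17 + L^{2} + 12 s$)
$B{\left(n \right)} = \frac{1}{3} - \frac{2 n^{2}}{9}$ ($B{\left(n \right)} = - \frac{\left(n^{2} + n n\right) - 3}{9} = - \frac{\left(n^{2} + n^{2}\right) - 3}{9} = - \frac{2 n^{2} - 3}{9} = - \frac{-3 + 2 n^{2}}{9} = \frac{1}{3} - \frac{2 n^{2}}{9}$)
$- 187 \left(y{\left(5,8 \right)} + \left(11 + B{\left(0 \right)} \left(-9\right)\right)\right) = - 187 \left(\left(-17 + 5^{2} + 12 \cdot 8\right) + \left(11 + \left(\frac{1}{3} - \frac{2 \cdot 0^{2}}{9}\right) \left(-9\right)\right)\right) = - 187 \left(\left(-17 + 25 + 96\right) + \left(11 + \left(\frac{1}{3} - 0\right) \left(-9\right)\right)\right) = - 187 \left(104 + \left(11 + \left(\frac{1}{3} + 0\right) \left(-9\right)\right)\right) = - 187 \left(104 + \left(11 + \frac{1}{3} \left(-9\right)\right)\right) = - 187 \left(104 + \left(11 - 3\right)\right) = - 187 \left(104 + 8\right) = \left(-187\right) 112 = -20944$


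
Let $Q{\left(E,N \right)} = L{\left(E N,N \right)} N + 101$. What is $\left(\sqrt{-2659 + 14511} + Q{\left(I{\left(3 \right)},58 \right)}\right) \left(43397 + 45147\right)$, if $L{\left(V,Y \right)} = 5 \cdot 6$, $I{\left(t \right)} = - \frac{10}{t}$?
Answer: $163009504 + 177088 \sqrt{2963} \approx 1.7265 \cdot 10^{8}$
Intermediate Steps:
$L{\left(V,Y \right)} = 30$
$Q{\left(E,N \right)} = 101 + 30 N$ ($Q{\left(E,N \right)} = 30 N + 101 = 101 + 30 N$)
$\left(\sqrt{-2659 + 14511} + Q{\left(I{\left(3 \right)},58 \right)}\right) \left(43397 + 45147\right) = \left(\sqrt{-2659 + 14511} + \left(101 + 30 \cdot 58\right)\right) \left(43397 + 45147\right) = \left(\sqrt{11852} + \left(101 + 1740\right)\right) 88544 = \left(2 \sqrt{2963} + 1841\right) 88544 = \left(1841 + 2 \sqrt{2963}\right) 88544 = 163009504 + 177088 \sqrt{2963}$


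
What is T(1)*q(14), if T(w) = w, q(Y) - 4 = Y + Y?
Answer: 32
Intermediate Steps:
q(Y) = 4 + 2*Y (q(Y) = 4 + (Y + Y) = 4 + 2*Y)
T(1)*q(14) = 1*(4 + 2*14) = 1*(4 + 28) = 1*32 = 32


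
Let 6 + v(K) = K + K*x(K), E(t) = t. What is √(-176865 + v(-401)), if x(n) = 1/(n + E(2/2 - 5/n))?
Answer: I*√15780526809645/9435 ≈ 421.04*I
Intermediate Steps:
x(n) = 1/(1 + n - 5/n) (x(n) = 1/(n + (2/2 - 5/n)) = 1/(n + (2*(½) - 5/n)) = 1/(n + (1 - 5/n)) = 1/(1 + n - 5/n))
v(K) = -6 + K + K²/(-5 + K + K²) (v(K) = -6 + (K + K*(K/(-5 + K + K²))) = -6 + (K + K²/(-5 + K + K²)) = -6 + K + K²/(-5 + K + K²))
√(-176865 + v(-401)) = √(-176865 + (-6 - 401 - 401/(-401 + (-5 - 401)/(-401)))) = √(-176865 + (-6 - 401 - 401/(-401 - 1/401*(-406)))) = √(-176865 + (-6 - 401 - 401/(-401 + 406/401))) = √(-176865 + (-6 - 401 - 401/(-160395/401))) = √(-176865 + (-6 - 401 - 401*(-401/160395))) = √(-176865 + (-6 - 401 + 160801/160395)) = √(-176865 - 65119964/160395) = √(-28433381639/160395) = I*√15780526809645/9435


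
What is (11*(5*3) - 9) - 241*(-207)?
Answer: 50043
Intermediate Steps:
(11*(5*3) - 9) - 241*(-207) = (11*15 - 9) + 49887 = (165 - 9) + 49887 = 156 + 49887 = 50043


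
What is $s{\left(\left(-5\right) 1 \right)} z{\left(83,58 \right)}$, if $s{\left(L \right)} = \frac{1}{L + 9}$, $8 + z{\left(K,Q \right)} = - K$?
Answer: $- \frac{91}{4} \approx -22.75$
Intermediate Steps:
$z{\left(K,Q \right)} = -8 - K$
$s{\left(L \right)} = \frac{1}{9 + L}$
$s{\left(\left(-5\right) 1 \right)} z{\left(83,58 \right)} = \frac{-8 - 83}{9 - 5} = \frac{1}{4} \left(-91\right) = - \frac{91}{4}$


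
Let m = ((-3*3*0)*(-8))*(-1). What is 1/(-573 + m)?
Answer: -1/573 ≈ -0.0017452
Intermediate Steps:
m = 0 (m = (-9*0*(-8))*(-1) = (0*(-8))*(-1) = 0*(-1) = 0)
1/(-573 + m) = 1/(-573 + 0) = 1/(-573) = -1/573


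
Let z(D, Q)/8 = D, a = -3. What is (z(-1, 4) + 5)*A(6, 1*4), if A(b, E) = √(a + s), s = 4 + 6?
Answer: -3*√7 ≈ -7.9373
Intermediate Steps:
s = 10
z(D, Q) = 8*D
A(b, E) = √7 (A(b, E) = √(-3 + 10) = √7)
(z(-1, 4) + 5)*A(6, 1*4) = (8*(-1) + 5)*√7 = (-8 + 5)*√7 = -3*√7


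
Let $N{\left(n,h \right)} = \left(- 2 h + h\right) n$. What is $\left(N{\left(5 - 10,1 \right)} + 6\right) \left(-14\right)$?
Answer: $-154$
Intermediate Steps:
$N{\left(n,h \right)} = - h n$
$\left(N{\left(5 - 10,1 \right)} + 6\right) \left(-14\right) = \left(\left(-1\right) 1 \left(5 - 10\right) + 6\right) \left(-14\right) = \left(\left(-1\right) 1 \left(-5\right) + 6\right) \left(-14\right) = \left(5 + 6\right) \left(-14\right) = 11 \left(-14\right) = -154$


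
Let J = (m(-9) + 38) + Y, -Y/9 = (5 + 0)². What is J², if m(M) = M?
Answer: 38416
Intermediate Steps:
Y = -225 (Y = -9*(5 + 0)² = -9*5² = -9*25 = -225)
J = -196 (J = (-9 + 38) - 225 = 29 - 225 = -196)
J² = (-196)² = 38416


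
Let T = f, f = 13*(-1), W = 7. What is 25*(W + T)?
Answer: -150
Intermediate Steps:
f = -13
T = -13
25*(W + T) = 25*(7 - 13) = 25*(-6) = -150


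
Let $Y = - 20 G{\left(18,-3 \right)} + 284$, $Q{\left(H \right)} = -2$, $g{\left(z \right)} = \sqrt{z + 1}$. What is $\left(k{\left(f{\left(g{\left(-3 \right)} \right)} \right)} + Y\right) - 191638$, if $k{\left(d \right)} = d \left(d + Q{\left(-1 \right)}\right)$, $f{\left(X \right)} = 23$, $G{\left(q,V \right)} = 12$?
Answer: $-191111$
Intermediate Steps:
$g{\left(z \right)} = \sqrt{1 + z}$
$Y = 44$ ($Y = \left(-20\right) 12 + 284 = -240 + 284 = 44$)
$k{\left(d \right)} = d \left(-2 + d\right)$ ($k{\left(d \right)} = d \left(d - 2\right) = d \left(-2 + d\right)$)
$\left(k{\left(f{\left(g{\left(-3 \right)} \right)} \right)} + Y\right) - 191638 = \left(23 \left(-2 + 23\right) + 44\right) - 191638 = \left(23 \cdot 21 + 44\right) - 191638 = \left(483 + 44\right) - 191638 = 527 - 191638 = -191111$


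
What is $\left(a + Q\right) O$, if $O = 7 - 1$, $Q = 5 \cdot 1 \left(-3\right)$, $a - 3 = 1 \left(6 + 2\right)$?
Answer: $-24$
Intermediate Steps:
$a = 11$ ($a = 3 + 1 \left(6 + 2\right) = 3 + 1 \cdot 8 = 3 + 8 = 11$)
$Q = -15$ ($Q = 5 \left(-3\right) = -15$)
$O = 6$
$\left(a + Q\right) O = \left(11 - 15\right) 6 = \left(-4\right) 6 = -24$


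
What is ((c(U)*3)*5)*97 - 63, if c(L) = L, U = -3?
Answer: -4428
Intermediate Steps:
((c(U)*3)*5)*97 - 63 = (-3*3*5)*97 - 63 = -9*5*97 - 63 = -45*97 - 63 = -4365 - 63 = -4428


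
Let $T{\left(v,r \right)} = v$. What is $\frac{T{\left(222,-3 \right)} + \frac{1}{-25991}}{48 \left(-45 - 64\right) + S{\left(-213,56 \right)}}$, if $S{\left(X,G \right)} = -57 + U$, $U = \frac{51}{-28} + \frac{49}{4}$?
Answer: $- \frac{5770001}{137195350} \approx -0.042057$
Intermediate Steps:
$U = \frac{73}{7}$ ($U = 51 \left(- \frac{1}{28}\right) + 49 \cdot \frac{1}{4} = - \frac{51}{28} + \frac{49}{4} = \frac{73}{7} \approx 10.429$)
$S{\left(X,G \right)} = - \frac{326}{7}$ ($S{\left(X,G \right)} = -57 + \frac{73}{7} = - \frac{326}{7}$)
$\frac{T{\left(222,-3 \right)} + \frac{1}{-25991}}{48 \left(-45 - 64\right) + S{\left(-213,56 \right)}} = \frac{222 + \frac{1}{-25991}}{48 \left(-45 - 64\right) - \frac{326}{7}} = \frac{222 - \frac{1}{25991}}{48 \left(-109\right) - \frac{326}{7}} = \frac{5770001}{25991 \left(-5232 - \frac{326}{7}\right)} = \frac{5770001}{25991 \left(- \frac{36950}{7}\right)} = \frac{5770001}{25991} \left(- \frac{7}{36950}\right) = - \frac{5770001}{137195350}$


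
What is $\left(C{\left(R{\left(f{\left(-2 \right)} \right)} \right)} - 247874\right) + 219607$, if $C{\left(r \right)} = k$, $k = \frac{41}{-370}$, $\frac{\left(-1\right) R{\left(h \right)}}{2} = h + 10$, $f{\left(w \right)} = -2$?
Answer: $- \frac{10458831}{370} \approx -28267.0$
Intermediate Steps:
$R{\left(h \right)} = -20 - 2 h$ ($R{\left(h \right)} = - 2 \left(h + 10\right) = - 2 \left(10 + h\right) = -20 - 2 h$)
$k = - \frac{41}{370}$ ($k = 41 \left(- \frac{1}{370}\right) = - \frac{41}{370} \approx -0.11081$)
$C{\left(r \right)} = - \frac{41}{370}$
$\left(C{\left(R{\left(f{\left(-2 \right)} \right)} \right)} - 247874\right) + 219607 = \left(- \frac{41}{370} - 247874\right) + 219607 = - \frac{91713421}{370} + 219607 = - \frac{10458831}{370}$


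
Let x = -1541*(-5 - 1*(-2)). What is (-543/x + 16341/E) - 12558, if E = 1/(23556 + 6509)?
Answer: 757061874206/1541 ≈ 4.9128e+8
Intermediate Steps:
x = 4623 (x = -1541*(-5 + 2) = -1541*(-3) = 4623)
E = 1/30065 ≈ 3.3261e-5
(-543/x + 16341/E) - 12558 = (-543/4623 + 16341/(1/30065)) - 12558 = (-543*1/4623 + 16341*30065) - 12558 = (-181/1541 + 491292165) - 12558 = 757081226084/1541 - 12558 = 757061874206/1541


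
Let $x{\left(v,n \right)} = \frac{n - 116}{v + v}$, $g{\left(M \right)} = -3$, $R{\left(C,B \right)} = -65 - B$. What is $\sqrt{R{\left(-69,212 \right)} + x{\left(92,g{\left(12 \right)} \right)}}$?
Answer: $\frac{i \sqrt{2350002}}{92} \approx 16.663 i$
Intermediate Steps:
$x{\left(v,n \right)} = \frac{-116 + n}{2 v}$
$\sqrt{R{\left(-69,212 \right)} + x{\left(92,g{\left(12 \right)} \right)}} = \sqrt{\left(-65 - 212\right) + \frac{-116 - 3}{2 \cdot 92}} = \sqrt{\left(-65 - 212\right) + \frac{1}{2} \cdot \frac{1}{92} \left(-119\right)} = \sqrt{-277 - \frac{119}{184}} = \sqrt{- \frac{51087}{184}} = \frac{i \sqrt{2350002}}{92}$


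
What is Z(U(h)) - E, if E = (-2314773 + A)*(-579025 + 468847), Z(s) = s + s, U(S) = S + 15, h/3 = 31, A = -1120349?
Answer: -378474871500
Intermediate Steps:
h = 93 (h = 3*31 = 93)
U(S) = 15 + S
Z(s) = 2*s
E = 378474871716 (E = (-2314773 - 1120349)*(-579025 + 468847) = -3435122*(-110178) = 378474871716)
Z(U(h)) - E = 2*(15 + 93) - 1*378474871716 = 2*108 - 378474871716 = 216 - 378474871716 = -378474871500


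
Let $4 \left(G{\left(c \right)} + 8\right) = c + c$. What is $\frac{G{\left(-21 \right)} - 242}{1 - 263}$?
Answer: $\frac{521}{524} \approx 0.99428$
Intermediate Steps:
$G{\left(c \right)} = -8 + \frac{c}{2}$ ($G{\left(c \right)} = -8 + \frac{c + c}{4} = -8 + \frac{2 c}{4} = -8 + \frac{c}{2}$)
$\frac{G{\left(-21 \right)} - 242}{1 - 263} = \frac{\left(-8 + \frac{1}{2} \left(-21\right)\right) - 242}{1 - 263} = \frac{\left(-8 - \frac{21}{2}\right) - 242}{-262} = \left(- \frac{37}{2} - 242\right) \left(- \frac{1}{262}\right) = \left(- \frac{521}{2}\right) \left(- \frac{1}{262}\right) = \frac{521}{524}$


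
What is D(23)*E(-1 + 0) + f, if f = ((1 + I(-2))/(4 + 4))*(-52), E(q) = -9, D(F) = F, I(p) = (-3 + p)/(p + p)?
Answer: -1773/8 ≈ -221.63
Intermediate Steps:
I(p) = (-3 + p)/(2*p) (I(p) = (-3 + p)/((2*p)) = (-3 + p)*(1/(2*p)) = (-3 + p)/(2*p))
f = -117/8 (f = ((1 + (1/2)*(-3 - 2)/(-2))/(4 + 4))*(-52) = ((1 + (1/2)*(-1/2)*(-5))/8)*(-52) = ((1 + 5/4)*(1/8))*(-52) = ((9/4)*(1/8))*(-52) = (9/32)*(-52) = -117/8 ≈ -14.625)
D(23)*E(-1 + 0) + f = 23*(-9) - 117/8 = -207 - 117/8 = -1773/8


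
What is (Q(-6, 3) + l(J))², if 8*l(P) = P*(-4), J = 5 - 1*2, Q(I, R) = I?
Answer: 225/4 ≈ 56.250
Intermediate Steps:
J = 3 (J = 5 - 2 = 3)
l(P) = -P/2 (l(P) = (P*(-4))/8 = (-4*P)/8 = -P/2)
(Q(-6, 3) + l(J))² = (-6 - ½*3)² = (-6 - 3/2)² = (-15/2)² = 225/4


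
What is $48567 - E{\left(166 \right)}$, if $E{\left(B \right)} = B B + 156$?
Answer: $20855$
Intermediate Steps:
$E{\left(B \right)} = 156 + B^{2}$ ($E{\left(B \right)} = B^{2} + 156 = 156 + B^{2}$)
$48567 - E{\left(166 \right)} = 48567 - \left(156 + 166^{2}\right) = 48567 - \left(156 + 27556\right) = 48567 - 27712 = 20855$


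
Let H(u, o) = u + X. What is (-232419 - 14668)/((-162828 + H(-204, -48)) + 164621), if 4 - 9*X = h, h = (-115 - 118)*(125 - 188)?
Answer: 2223783/374 ≈ 5945.9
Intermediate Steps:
h = 14679 (h = -233*(-63) = 14679)
X = -14675/9 (X = 4/9 - ⅑*14679 = 4/9 - 1631 = -14675/9 ≈ -1630.6)
H(u, o) = -14675/9 + u (H(u, o) = u - 14675/9 = -14675/9 + u)
(-232419 - 14668)/((-162828 + H(-204, -48)) + 164621) = (-232419 - 14668)/((-162828 + (-14675/9 - 204)) + 164621) = -247087/((-162828 - 16511/9) + 164621) = -247087/(-1481963/9 + 164621) = -247087/(-374/9) = -247087*(-9/374) = 2223783/374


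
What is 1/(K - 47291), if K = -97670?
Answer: -1/144961 ≈ -6.8984e-6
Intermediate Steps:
1/(K - 47291) = 1/(-97670 - 47291) = 1/(-144961) = -1/144961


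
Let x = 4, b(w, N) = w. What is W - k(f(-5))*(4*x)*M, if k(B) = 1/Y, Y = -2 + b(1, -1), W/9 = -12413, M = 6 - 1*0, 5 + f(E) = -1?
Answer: -111621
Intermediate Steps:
f(E) = -6 (f(E) = -5 - 1 = -6)
M = 6 (M = 6 + 0 = 6)
W = -111717 (W = 9*(-12413) = -111717)
Y = -1 (Y = -2 + 1 = -1)
k(B) = -1 (k(B) = 1/(-1) = -1)
W - k(f(-5))*(4*x)*M = -111717 - (-1)*(4*4)*6 = -111717 - (-1)*16*6 = -111717 - (-1)*96 = -111717 - 1*(-96) = -111717 + 96 = -111621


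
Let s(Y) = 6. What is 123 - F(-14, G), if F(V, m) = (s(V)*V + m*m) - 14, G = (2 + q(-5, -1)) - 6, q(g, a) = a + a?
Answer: 185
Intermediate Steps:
q(g, a) = 2*a
G = -6 (G = (2 + 2*(-1)) - 6 = (2 - 2) - 6 = 0 - 6 = -6)
F(V, m) = -14 + m**2 + 6*V (F(V, m) = (6*V + m*m) - 14 = (6*V + m**2) - 14 = (m**2 + 6*V) - 14 = -14 + m**2 + 6*V)
123 - F(-14, G) = 123 - (-14 + (-6)**2 + 6*(-14)) = 123 - (-14 + 36 - 84) = 123 - 1*(-62) = 123 + 62 = 185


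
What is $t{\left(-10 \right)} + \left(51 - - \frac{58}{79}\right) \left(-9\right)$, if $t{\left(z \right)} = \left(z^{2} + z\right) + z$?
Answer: $- \frac{30463}{79} \approx -385.61$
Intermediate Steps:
$t{\left(z \right)} = z^{2} + 2 z$ ($t{\left(z \right)} = \left(z + z^{2}\right) + z = z^{2} + 2 z$)
$t{\left(-10 \right)} + \left(51 - - \frac{58}{79}\right) \left(-9\right) = - 10 \left(2 - 10\right) + \left(51 - - \frac{58}{79}\right) \left(-9\right) = \left(-10\right) \left(-8\right) + \left(51 - \left(-58\right) \frac{1}{79}\right) \left(-9\right) = 80 + \left(51 - - \frac{58}{79}\right) \left(-9\right) = 80 + \left(51 + \frac{58}{79}\right) \left(-9\right) = 80 + \frac{4087}{79} \left(-9\right) = 80 - \frac{36783}{79} = - \frac{30463}{79}$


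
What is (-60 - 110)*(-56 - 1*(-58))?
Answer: -340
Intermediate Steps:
(-60 - 110)*(-56 - 1*(-58)) = -170*(-56 + 58) = -170*2 = -340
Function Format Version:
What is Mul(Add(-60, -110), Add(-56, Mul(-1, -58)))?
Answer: -340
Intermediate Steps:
Mul(Add(-60, -110), Add(-56, Mul(-1, -58))) = Mul(-170, Add(-56, 58)) = Mul(-170, 2) = -340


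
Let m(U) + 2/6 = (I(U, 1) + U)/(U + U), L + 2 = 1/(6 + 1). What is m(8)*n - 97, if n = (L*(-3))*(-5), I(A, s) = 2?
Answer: -841/8 ≈ -105.13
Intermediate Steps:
L = -13/7 (L = -2 + 1/(6 + 1) = -2 + 1/7 = -13/7 ≈ -1.8571)
n = -195/7 (n = -13/7*(-3)*(-5) = (39/7)*(-5) = -195/7 ≈ -27.857)
m(U) = -1/3 + (2 + U)/(2*U) (m(U) = -1/3 + (2 + U)/(U + U) = -1/3 + (2 + U)/((2*U)) = -1/3 + (2 + U)*(1/(2*U)) = -1/3 + (2 + U)/(2*U))
m(8)*n - 97 = ((1/6)*(6 + 8)/8)*(-195/7) - 97 = ((1/6)*(1/8)*14)*(-195/7) - 97 = (7/24)*(-195/7) - 97 = -65/8 - 97 = -841/8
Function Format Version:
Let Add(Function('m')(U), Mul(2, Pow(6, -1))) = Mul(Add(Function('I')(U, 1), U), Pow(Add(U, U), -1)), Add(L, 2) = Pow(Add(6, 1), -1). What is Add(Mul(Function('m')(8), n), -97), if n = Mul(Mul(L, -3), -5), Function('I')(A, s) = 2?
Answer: Rational(-841, 8) ≈ -105.13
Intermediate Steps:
L = Rational(-13, 7) (L = Add(-2, Pow(Add(6, 1), -1)) = Add(-2, Pow(7, -1)) = Add(-2, Rational(1, 7)) = Rational(-13, 7) ≈ -1.8571)
n = Rational(-195, 7) (n = Mul(Mul(Rational(-13, 7), -3), -5) = Mul(Rational(39, 7), -5) = Rational(-195, 7) ≈ -27.857)
Function('m')(U) = Add(Rational(-1, 3), Mul(Rational(1, 2), Pow(U, -1), Add(2, U))) (Function('m')(U) = Add(Rational(-1, 3), Mul(Add(2, U), Pow(Add(U, U), -1))) = Add(Rational(-1, 3), Mul(Add(2, U), Pow(Mul(2, U), -1))) = Add(Rational(-1, 3), Mul(Add(2, U), Mul(Rational(1, 2), Pow(U, -1)))) = Add(Rational(-1, 3), Mul(Rational(1, 2), Pow(U, -1), Add(2, U))))
Add(Mul(Function('m')(8), n), -97) = Add(Mul(Mul(Rational(1, 6), Pow(8, -1), Add(6, 8)), Rational(-195, 7)), -97) = Add(Mul(Mul(Rational(1, 6), Rational(1, 8), 14), Rational(-195, 7)), -97) = Add(Mul(Rational(7, 24), Rational(-195, 7)), -97) = Add(Rational(-65, 8), -97) = Rational(-841, 8)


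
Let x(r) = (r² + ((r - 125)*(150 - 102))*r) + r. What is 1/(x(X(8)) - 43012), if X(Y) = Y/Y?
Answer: -1/48962 ≈ -2.0424e-5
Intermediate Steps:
X(Y) = 1
x(r) = r + r² + r*(-6000 + 48*r) (x(r) = (r² + ((-125 + r)*48)*r) + r = (r² + (-6000 + 48*r)*r) + r = (r² + r*(-6000 + 48*r)) + r = r + r² + r*(-6000 + 48*r))
1/(x(X(8)) - 43012) = 1/(7*1*(-857 + 7*1) - 43012) = 1/(7*1*(-857 + 7) - 43012) = 1/(7*1*(-850) - 43012) = 1/(-5950 - 43012) = 1/(-48962) = -1/48962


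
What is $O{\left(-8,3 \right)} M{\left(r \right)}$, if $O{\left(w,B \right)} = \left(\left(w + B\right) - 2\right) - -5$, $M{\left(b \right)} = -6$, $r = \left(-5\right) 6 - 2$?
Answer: $12$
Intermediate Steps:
$r = -32$ ($r = -30 - 2 = -32$)
$O{\left(w,B \right)} = 3 + B + w$ ($O{\left(w,B \right)} = \left(\left(B + w\right) - 2\right) + 5 = \left(-2 + B + w\right) + 5 = 3 + B + w$)
$O{\left(-8,3 \right)} M{\left(r \right)} = \left(3 + 3 - 8\right) \left(-6\right) = \left(-2\right) \left(-6\right) = 12$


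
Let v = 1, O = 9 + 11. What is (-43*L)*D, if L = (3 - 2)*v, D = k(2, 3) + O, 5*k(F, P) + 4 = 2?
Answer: -4214/5 ≈ -842.80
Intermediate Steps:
k(F, P) = -⅖ (k(F, P) = -⅘ + (⅕)*2 = -⅘ + ⅖ = -⅖)
O = 20
D = 98/5 (D = -⅖ + 20 = 98/5 ≈ 19.600)
L = 1 (L = (3 - 2)*1 = 1*1 = 1)
(-43*L)*D = -43*1*(98/5) = -43*98/5 = -4214/5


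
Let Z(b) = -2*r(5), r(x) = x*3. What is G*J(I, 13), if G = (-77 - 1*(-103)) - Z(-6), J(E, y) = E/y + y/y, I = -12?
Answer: 56/13 ≈ 4.3077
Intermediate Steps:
r(x) = 3*x
J(E, y) = 1 + E/y (J(E, y) = E/y + 1 = 1 + E/y)
Z(b) = -30 (Z(b) = -6*5 = -2*15 = -30)
G = 56 (G = (-77 - 1*(-103)) - 1*(-30) = (-77 + 103) + 30 = 26 + 30 = 56)
G*J(I, 13) = 56*((-12 + 13)/13) = 56*((1/13)*1) = 56*(1/13) = 56/13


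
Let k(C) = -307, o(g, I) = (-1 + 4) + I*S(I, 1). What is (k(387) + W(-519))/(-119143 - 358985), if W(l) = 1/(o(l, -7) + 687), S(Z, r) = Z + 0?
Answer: 9453/14722358 ≈ 0.00064208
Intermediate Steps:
S(Z, r) = Z
o(g, I) = 3 + I² (o(g, I) = (-1 + 4) + I*I = 3 + I²)
W(l) = 1/739 (W(l) = 1/((3 + (-7)²) + 687) = 1/((3 + 49) + 687) = 1/(52 + 687) = 1/739)
(k(387) + W(-519))/(-119143 - 358985) = (-307 + 1/739)/(-119143 - 358985) = -226872/739/(-478128) = -226872/739*(-1/478128) = 9453/14722358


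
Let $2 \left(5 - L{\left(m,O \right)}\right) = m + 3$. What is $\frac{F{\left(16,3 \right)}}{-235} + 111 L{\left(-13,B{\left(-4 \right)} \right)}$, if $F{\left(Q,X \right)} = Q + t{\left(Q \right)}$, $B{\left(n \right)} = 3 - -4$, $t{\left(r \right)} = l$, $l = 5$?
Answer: $\frac{260829}{235} \approx 1109.9$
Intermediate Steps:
$t{\left(r \right)} = 5$
$B{\left(n \right)} = 7$ ($B{\left(n \right)} = 3 + 4 = 7$)
$L{\left(m,O \right)} = \frac{7}{2} - \frac{m}{2}$ ($L{\left(m,O \right)} = 5 - \frac{m + 3}{2} = 5 - \frac{3 + m}{2} = 5 - \left(\frac{3}{2} + \frac{m}{2}\right) = \frac{7}{2} - \frac{m}{2}$)
$F{\left(Q,X \right)} = 5 + Q$ ($F{\left(Q,X \right)} = Q + 5 = 5 + Q$)
$\frac{F{\left(16,3 \right)}}{-235} + 111 L{\left(-13,B{\left(-4 \right)} \right)} = \frac{5 + 16}{-235} + 111 \left(\frac{7}{2} - - \frac{13}{2}\right) = 21 \left(- \frac{1}{235}\right) + 111 \left(\frac{7}{2} + \frac{13}{2}\right) = - \frac{21}{235} + 111 \cdot 10 = - \frac{21}{235} + 1110 = \frac{260829}{235}$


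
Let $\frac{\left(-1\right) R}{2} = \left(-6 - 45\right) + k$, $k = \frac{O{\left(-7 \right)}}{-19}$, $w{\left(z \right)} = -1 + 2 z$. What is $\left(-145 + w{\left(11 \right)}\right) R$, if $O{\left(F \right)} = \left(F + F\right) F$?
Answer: $- \frac{264616}{19} \approx -13927.0$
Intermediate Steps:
$O{\left(F \right)} = 2 F^{2}$ ($O{\left(F \right)} = 2 F F = 2 F^{2}$)
$k = - \frac{98}{19}$ ($k = \frac{2 \left(-7\right)^{2}}{-19} = 2 \cdot 49 \left(- \frac{1}{19}\right) = 98 \left(- \frac{1}{19}\right) = - \frac{98}{19} \approx -5.1579$)
$R = \frac{2134}{19}$ ($R = - 2 \left(\left(-6 - 45\right) - \frac{98}{19}\right) = - 2 \left(-51 - \frac{98}{19}\right) = \left(-2\right) \left(- \frac{1067}{19}\right) = \frac{2134}{19} \approx 112.32$)
$\left(-145 + w{\left(11 \right)}\right) R = \left(-145 + \left(-1 + 2 \cdot 11\right)\right) \frac{2134}{19} = \left(-145 + \left(-1 + 22\right)\right) \frac{2134}{19} = \left(-145 + 21\right) \frac{2134}{19} = \left(-124\right) \frac{2134}{19} = - \frac{264616}{19}$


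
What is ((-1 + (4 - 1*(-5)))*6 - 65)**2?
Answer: 289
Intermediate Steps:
((-1 + (4 - 1*(-5)))*6 - 65)**2 = ((-1 + (4 + 5))*6 - 65)**2 = ((-1 + 9)*6 - 65)**2 = (8*6 - 65)**2 = (48 - 65)**2 = (-17)**2 = 289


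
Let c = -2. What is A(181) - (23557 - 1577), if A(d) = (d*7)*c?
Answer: -24514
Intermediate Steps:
A(d) = -14*d (A(d) = (d*7)*(-2) = (7*d)*(-2) = -14*d)
A(181) - (23557 - 1577) = -14*181 - (23557 - 1577) = -2534 - 1*21980 = -2534 - 21980 = -24514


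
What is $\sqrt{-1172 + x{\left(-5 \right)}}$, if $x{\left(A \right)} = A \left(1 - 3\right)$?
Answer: $i \sqrt{1162} \approx 34.088 i$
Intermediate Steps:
$x{\left(A \right)} = - 2 A$ ($x{\left(A \right)} = A \left(-2\right) = - 2 A$)
$\sqrt{-1172 + x{\left(-5 \right)}} = \sqrt{-1172 - -10} = \sqrt{-1172 + 10} = \sqrt{-1162} = i \sqrt{1162}$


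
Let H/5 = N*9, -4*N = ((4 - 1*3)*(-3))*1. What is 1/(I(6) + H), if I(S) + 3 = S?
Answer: 4/147 ≈ 0.027211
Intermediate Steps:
I(S) = -3 + S
N = ¾ (N = -(4 - 1*3)*(-3)/4 = -(4 - 3)*(-3)/4 = -1*(-3)/4 = -(-3)/4 = -¼*(-3) = ¾ ≈ 0.75000)
H = 135/4 (H = 5*((¾)*9) = 5*(27/4) = 135/4 ≈ 33.750)
1/(I(6) + H) = 1/((-3 + 6) + 135/4) = 1/(3 + 135/4) = 1/(147/4) = 4/147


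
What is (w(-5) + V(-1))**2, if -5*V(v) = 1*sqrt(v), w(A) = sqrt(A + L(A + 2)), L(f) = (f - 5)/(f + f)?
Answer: -278/75 + 2*sqrt(33)/15 ≈ -2.9407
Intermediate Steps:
L(f) = (-5 + f)/(2*f) (L(f) = (-5 + f)/((2*f)) = (-5 + f)*(1/(2*f)) = (-5 + f)/(2*f))
w(A) = sqrt(A + (-3 + A)/(2*(2 + A))) (w(A) = sqrt(A + (-5 + (A + 2))/(2*(A + 2))) = sqrt(A + (-5 + (2 + A))/(2*(2 + A))) = sqrt(A + (-3 + A)/(2*(2 + A))))
V(v) = -sqrt(v)/5
(w(-5) + V(-1))**2 = (sqrt(2)*sqrt((-3 - 5 + 2*(-5)*(2 - 5))/(2 - 5))/2 - I/5)**2 = (sqrt(2)*sqrt((-3 - 5 + 2*(-5)*(-3))/(-3))/2 - I/5)**2 = (sqrt(2)*sqrt(-(-3 - 5 + 30)/3)/2 - I/5)**2 = (sqrt(2)*sqrt(-1/3*22)/2 - I/5)**2 = (sqrt(2)*sqrt(-22/3)/2 - I/5)**2 = (sqrt(2)*(I*sqrt(66)/3)/2 - I/5)**2 = (I*sqrt(33)/3 - I/5)**2 = (-I/5 + I*sqrt(33)/3)**2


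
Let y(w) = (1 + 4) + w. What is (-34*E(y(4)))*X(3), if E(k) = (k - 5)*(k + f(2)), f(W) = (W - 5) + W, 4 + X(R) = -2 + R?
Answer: 3264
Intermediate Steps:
y(w) = 5 + w
X(R) = -6 + R (X(R) = -4 + (-2 + R) = -6 + R)
f(W) = -5 + 2*W (f(W) = (-5 + W) + W = -5 + 2*W)
E(k) = (-1 + k)*(-5 + k) (E(k) = (k - 5)*(k + (-5 + 2*2)) = (-5 + k)*(k + (-5 + 4)) = (-5 + k)*(k - 1) = (-5 + k)*(-1 + k) = (-1 + k)*(-5 + k))
(-34*E(y(4)))*X(3) = (-34*(5 + (5 + 4)² - 6*(5 + 4)))*(-6 + 3) = -34*(5 + 9² - 6*9)*(-3) = -34*(5 + 81 - 54)*(-3) = -34*32*(-3) = -1088*(-3) = 3264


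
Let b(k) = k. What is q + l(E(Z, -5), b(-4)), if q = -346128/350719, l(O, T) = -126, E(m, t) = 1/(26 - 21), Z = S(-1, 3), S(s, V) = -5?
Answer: -44536722/350719 ≈ -126.99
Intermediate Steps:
Z = -5
E(m, t) = 1/5
q = -346128/350719 (q = -346128*1/350719 = -346128/350719 ≈ -0.98691)
q + l(E(Z, -5), b(-4)) = -346128/350719 - 126 = -44536722/350719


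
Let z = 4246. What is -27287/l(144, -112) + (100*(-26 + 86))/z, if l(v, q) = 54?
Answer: -57768301/114642 ≈ -503.90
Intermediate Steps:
-27287/l(144, -112) + (100*(-26 + 86))/z = -27287/54 + (100*(-26 + 86))/4246 = -27287*1/54 + (100*60)*(1/4246) = -27287/54 + 6000*(1/4246) = -27287/54 + 3000/2123 = -57768301/114642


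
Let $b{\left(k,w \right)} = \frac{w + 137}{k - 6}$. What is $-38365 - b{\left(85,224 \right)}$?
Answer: $- \frac{3031196}{79} \approx -38370.0$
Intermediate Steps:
$b{\left(k,w \right)} = \frac{137 + w}{-6 + k}$
$-38365 - b{\left(85,224 \right)} = -38365 - \frac{137 + 224}{-6 + 85} = -38365 - \frac{1}{79} \cdot 361 = -38365 - \frac{361}{79} = - \frac{3031196}{79}$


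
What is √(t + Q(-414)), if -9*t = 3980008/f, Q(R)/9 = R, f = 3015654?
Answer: I*√76243966793288394/4523481 ≈ 61.042*I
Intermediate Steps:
Q(R) = 9*R
t = -1990004/13570443 (t = -3980008/(9*3015654) = -⅑*1990004/1507827 = -1990004/13570443 ≈ -0.14664)
√(t + Q(-414)) = √(-1990004/13570443 + 9*(-414)) = √(-1990004/13570443 - 3726) = √(-50565460622/13570443) = I*√76243966793288394/4523481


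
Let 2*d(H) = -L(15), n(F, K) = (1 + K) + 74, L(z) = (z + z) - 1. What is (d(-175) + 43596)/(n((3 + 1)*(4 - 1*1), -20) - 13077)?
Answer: -87163/26044 ≈ -3.3468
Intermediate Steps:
L(z) = -1 + 2*z (L(z) = 2*z - 1 = -1 + 2*z)
n(F, K) = 75 + K
d(H) = -29/2 (d(H) = (-(-1 + 2*15))/2 = (-(-1 + 30))/2 = (-1*29)/2 = (½)*(-29) = -29/2)
(d(-175) + 43596)/(n((3 + 1)*(4 - 1*1), -20) - 13077) = (-29/2 + 43596)/((75 - 20) - 13077) = 87163/(2*(55 - 13077)) = (87163/2)/(-13022) = (87163/2)*(-1/13022) = -87163/26044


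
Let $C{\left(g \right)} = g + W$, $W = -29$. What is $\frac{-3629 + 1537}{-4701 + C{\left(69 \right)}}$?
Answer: $\frac{2092}{4661} \approx 0.44883$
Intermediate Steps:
$C{\left(g \right)} = -29 + g$ ($C{\left(g \right)} = g - 29 = -29 + g$)
$\frac{-3629 + 1537}{-4701 + C{\left(69 \right)}} = \frac{-3629 + 1537}{-4701 + \left(-29 + 69\right)} = - \frac{2092}{-4701 + 40} = - \frac{2092}{-4661} = \left(-2092\right) \left(- \frac{1}{4661}\right) = \frac{2092}{4661}$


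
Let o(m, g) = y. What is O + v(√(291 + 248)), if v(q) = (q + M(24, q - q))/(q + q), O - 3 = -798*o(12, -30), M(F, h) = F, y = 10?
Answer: -15953/2 + 12*√11/77 ≈ -7976.0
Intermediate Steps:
o(m, g) = 10
O = -7977 (O = 3 - 798*10 = 3 - 7980 = -7977)
v(q) = (24 + q)/(2*q) (v(q) = (q + 24)/(q + q) = (24 + q)/((2*q)) = (24 + q)*(1/(2*q)) = (24 + q)/(2*q))
O + v(√(291 + 248)) = -7977 + (24 + √(291 + 248))/(2*(√(291 + 248))) = -7977 + (24 + √539)/(2*(√539)) = -7977 + (24 + 7*√11)/(2*((7*√11))) = -7977 + (√11/77)*(24 + 7*√11)/2 = -7977 + √11*(24 + 7*√11)/154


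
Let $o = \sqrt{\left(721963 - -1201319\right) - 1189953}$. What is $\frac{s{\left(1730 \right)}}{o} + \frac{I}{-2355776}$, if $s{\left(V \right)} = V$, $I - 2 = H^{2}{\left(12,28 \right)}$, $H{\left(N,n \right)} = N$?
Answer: $- \frac{73}{1177888} + \frac{1730 \sqrt{81481}}{244443} \approx 2.0201$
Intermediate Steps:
$I = 146$ ($I = 2 + 12^{2} = 2 + 144 = 146$)
$o = 3 \sqrt{81481}$ ($o = \sqrt{\left(721963 + 1201319\right) - 1189953} = \sqrt{1923282 - 1189953} = \sqrt{733329} = 3 \sqrt{81481} \approx 856.35$)
$\frac{s{\left(1730 \right)}}{o} + \frac{I}{-2355776} = \frac{1730}{3 \sqrt{81481}} + \frac{146}{-2355776} = 1730 \frac{\sqrt{81481}}{244443} + 146 \left(- \frac{1}{2355776}\right) = \frac{1730 \sqrt{81481}}{244443} - \frac{73}{1177888} = - \frac{73}{1177888} + \frac{1730 \sqrt{81481}}{244443}$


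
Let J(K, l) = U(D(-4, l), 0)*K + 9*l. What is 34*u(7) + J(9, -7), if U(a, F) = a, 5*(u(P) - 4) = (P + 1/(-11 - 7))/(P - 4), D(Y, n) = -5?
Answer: 1181/27 ≈ 43.741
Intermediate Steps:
u(P) = 4 + (-1/18 + P)/(5*(-4 + P)) (u(P) = 4 + ((P + 1/(-11 - 7))/(P - 4))/5 = 4 + ((P + 1/(-18))/(-4 + P))/5 = 4 + ((P - 1/18)/(-4 + P))/5 = 4 + ((-1/18 + P)/(-4 + P))/5 = 4 + (-1/18 + P)/(5*(-4 + P)))
J(K, l) = -5*K + 9*l
34*u(7) + J(9, -7) = 34*((-1441 + 378*7)/(90*(-4 + 7))) + (-5*9 + 9*(-7)) = 34*((1/90)*(-1441 + 2646)/3) + (-45 - 63) = 34*((1/90)*(⅓)*1205) - 108 = 34*(241/54) - 108 = 4097/27 - 108 = 1181/27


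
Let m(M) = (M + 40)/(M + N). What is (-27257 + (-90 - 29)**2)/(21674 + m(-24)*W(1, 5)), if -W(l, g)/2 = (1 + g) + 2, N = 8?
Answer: -6548/10845 ≈ -0.60378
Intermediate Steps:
m(M) = (40 + M)/(8 + M) (m(M) = (M + 40)/(M + 8) = (40 + M)/(8 + M))
W(l, g) = -6 - 2*g (W(l, g) = -2*((1 + g) + 2) = -2*(3 + g) = -6 - 2*g)
(-27257 + (-90 - 29)**2)/(21674 + m(-24)*W(1, 5)) = (-27257 + (-90 - 29)**2)/(21674 + ((40 - 24)/(8 - 24))*(-6 - 2*5)) = (-27257 + (-119)**2)/(21674 + (16/(-16))*(-6 - 10)) = (-27257 + 14161)/(21674 - 1/16*16*(-16)) = -13096/(21674 - 1*(-16)) = -13096/(21674 + 16) = -13096/21690 = -13096*1/21690 = -6548/10845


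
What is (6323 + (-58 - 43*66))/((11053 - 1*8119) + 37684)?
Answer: 149/1766 ≈ 0.084371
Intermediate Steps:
(6323 + (-58 - 43*66))/((11053 - 1*8119) + 37684) = (6323 + (-58 - 2838))/((11053 - 8119) + 37684) = (6323 - 2896)/(2934 + 37684) = 3427/40618 = 3427*(1/40618) = 149/1766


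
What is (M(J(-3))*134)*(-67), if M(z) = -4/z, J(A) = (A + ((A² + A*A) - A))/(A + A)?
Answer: -35912/3 ≈ -11971.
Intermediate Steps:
J(A) = A (J(A) = (A + ((A² + A²) - A))/((2*A)) = (A + (2*A² - A))*(1/(2*A)) = (A + (-A + 2*A²))*(1/(2*A)) = (2*A²)*(1/(2*A)) = A)
(M(J(-3))*134)*(-67) = (-4/(-3)*134)*(-67) = (-4*(-⅓)*134)*(-67) = ((4/3)*134)*(-67) = (536/3)*(-67) = -35912/3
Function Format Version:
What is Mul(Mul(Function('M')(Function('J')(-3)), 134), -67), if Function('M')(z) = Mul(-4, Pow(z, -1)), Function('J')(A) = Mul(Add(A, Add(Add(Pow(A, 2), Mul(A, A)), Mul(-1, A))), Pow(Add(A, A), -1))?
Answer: Rational(-35912, 3) ≈ -11971.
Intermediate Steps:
Function('J')(A) = A (Function('J')(A) = Mul(Add(A, Add(Add(Pow(A, 2), Pow(A, 2)), Mul(-1, A))), Pow(Mul(2, A), -1)) = Mul(Add(A, Add(Mul(2, Pow(A, 2)), Mul(-1, A))), Mul(Rational(1, 2), Pow(A, -1))) = Mul(Add(A, Add(Mul(-1, A), Mul(2, Pow(A, 2)))), Mul(Rational(1, 2), Pow(A, -1))) = Mul(Mul(2, Pow(A, 2)), Mul(Rational(1, 2), Pow(A, -1))) = A)
Mul(Mul(Function('M')(Function('J')(-3)), 134), -67) = Mul(Mul(Mul(-4, Pow(-3, -1)), 134), -67) = Mul(Mul(Mul(-4, Rational(-1, 3)), 134), -67) = Mul(Mul(Rational(4, 3), 134), -67) = Mul(Rational(536, 3), -67) = Rational(-35912, 3)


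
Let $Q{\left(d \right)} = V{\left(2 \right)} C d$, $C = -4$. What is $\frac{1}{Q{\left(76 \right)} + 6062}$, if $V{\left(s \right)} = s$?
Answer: $\frac{1}{5454} \approx 0.00018335$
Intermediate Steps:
$Q{\left(d \right)} = - 8 d$ ($Q{\left(d \right)} = 2 \left(-4\right) d = - 8 d$)
$\frac{1}{Q{\left(76 \right)} + 6062} = \frac{1}{\left(-8\right) 76 + 6062} = \frac{1}{-608 + 6062} = \frac{1}{5454}$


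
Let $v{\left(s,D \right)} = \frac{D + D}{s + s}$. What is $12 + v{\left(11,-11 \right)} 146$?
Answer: $-134$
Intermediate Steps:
$v{\left(s,D \right)} = \frac{D}{s}$ ($v{\left(s,D \right)} = \frac{2 D}{2 s} = 2 D \frac{1}{2 s} = \frac{D}{s}$)
$12 + v{\left(11,-11 \right)} 146 = 12 + - \frac{11}{11} \cdot 146 = 12 + \left(-11\right) \frac{1}{11} \cdot 146 = 12 - 146 = -134$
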